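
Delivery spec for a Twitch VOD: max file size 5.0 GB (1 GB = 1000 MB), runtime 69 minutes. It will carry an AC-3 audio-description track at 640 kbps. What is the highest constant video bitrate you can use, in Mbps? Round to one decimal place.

Budget: 5.0 GB = 40000.0 Mb.
69 min = 4140 s
Total bitrate budget: 40000.0 Mb / 4140 s = 9.662 Mbps.
Audio: 640 kbps = 0.640 Mbps.
Video: 9.662 − 0.640 = 9.022 Mbps.

9.0 Mbps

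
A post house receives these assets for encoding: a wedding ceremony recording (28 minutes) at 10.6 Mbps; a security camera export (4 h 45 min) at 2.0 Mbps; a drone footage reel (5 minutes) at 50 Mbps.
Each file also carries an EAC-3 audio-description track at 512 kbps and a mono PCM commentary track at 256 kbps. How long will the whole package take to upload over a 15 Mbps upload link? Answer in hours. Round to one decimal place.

Audio total: 512 + 256 = 768 kbps = 0.768 Mbps.
wedding ceremony recording: 11.368 Mbps × 1680 s = 19098.2 Mb
security camera export: 2.768 Mbps × 17100 s = 47332.8 Mb
drone footage reel: 50.768 Mbps × 300 s = 15230.4 Mb
Total: 81661.4 Mb = 10207.7 MB.
At 15 Mbps: 81661.4 / 15 = 5444 s ≈ 1.51 hours.

1.5 hours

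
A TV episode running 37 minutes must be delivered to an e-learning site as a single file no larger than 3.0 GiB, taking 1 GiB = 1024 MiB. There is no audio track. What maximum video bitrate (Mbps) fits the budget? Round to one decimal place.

11.6 Mbps

Budget: 3.0 GiB = 25769.8 Mb.
37 min = 2220 s
Total bitrate budget: 25769.8 Mb / 2220 s = 11.608 Mbps.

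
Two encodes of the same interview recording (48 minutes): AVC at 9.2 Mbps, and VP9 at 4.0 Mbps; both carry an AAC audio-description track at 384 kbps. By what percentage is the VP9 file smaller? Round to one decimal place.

54.3%

48 min = 2880 s
Audio: 384 kbps = 0.384 Mbps.
AVC: 9.584 Mbps × 2880 s = 27601.9 Mb = 3.213 GiB.
VP9: 4.384 Mbps × 2880 s = 12625.9 Mb = 1.470 GiB.
Reduction: (1 − 1.470/3.213) × 100 = 54.26%.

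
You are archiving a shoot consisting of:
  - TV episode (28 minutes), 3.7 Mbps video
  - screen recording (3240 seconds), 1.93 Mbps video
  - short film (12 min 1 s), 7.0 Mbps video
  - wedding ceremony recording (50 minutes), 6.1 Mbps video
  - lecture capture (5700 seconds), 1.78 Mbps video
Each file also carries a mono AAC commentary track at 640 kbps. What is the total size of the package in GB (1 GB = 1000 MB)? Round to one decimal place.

Audio: 640 kbps = 0.640 Mbps.
TV episode: 4.340 Mbps × 1680 s = 7291.2 Mb
screen recording: 2.570 Mbps × 3240 s = 8326.8 Mb
short film: 7.640 Mbps × 721 s = 5508.4 Mb
wedding ceremony recording: 6.740 Mbps × 3000 s = 20220.0 Mb
lecture capture: 2.420 Mbps × 5700 s = 13794.0 Mb
Total: 55140.4 Mb = 6892.6 MB.
= 6.893 GB.

6.9 GB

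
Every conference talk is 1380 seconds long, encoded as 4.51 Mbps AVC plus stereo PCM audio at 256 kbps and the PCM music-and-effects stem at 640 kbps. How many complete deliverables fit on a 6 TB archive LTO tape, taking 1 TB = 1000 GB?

6434

Audio total: 256 + 640 = 896 kbps = 0.896 Mbps.
Total bitrate: 5.406 Mbps.
Per item: 5.406 Mbps × 1380 s = 7,460 Mb = 932.5 MB.
Capacity: 6 TB = 48,000,000 Mb; 6434.07 items → 6434 complete.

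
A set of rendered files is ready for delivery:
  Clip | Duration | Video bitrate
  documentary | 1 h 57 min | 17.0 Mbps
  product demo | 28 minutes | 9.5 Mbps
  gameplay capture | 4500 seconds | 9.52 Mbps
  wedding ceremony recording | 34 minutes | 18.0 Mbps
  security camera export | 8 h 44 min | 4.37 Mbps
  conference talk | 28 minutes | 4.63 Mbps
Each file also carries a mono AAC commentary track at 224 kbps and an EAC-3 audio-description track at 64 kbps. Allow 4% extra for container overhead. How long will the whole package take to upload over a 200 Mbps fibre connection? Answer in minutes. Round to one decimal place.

Audio total: 224 + 64 = 288 kbps = 0.288 Mbps.
documentary: 17.288 Mbps × 7020 s × 1.04 = 126216.2 Mb
product demo: 9.788 Mbps × 1680 s × 1.04 = 17101.6 Mb
gameplay capture: 9.808 Mbps × 4500 s × 1.04 = 45901.4 Mb
wedding ceremony recording: 18.288 Mbps × 2040 s × 1.04 = 38799.8 Mb
security camera export: 4.658 Mbps × 31440 s × 1.04 = 152305.4 Mb
conference talk: 4.918 Mbps × 1680 s × 1.04 = 8592.7 Mb
Total: 388917.2 Mb = 48614.7 MB.
At 200 Mbps: 388917.2 / 200 = 1945 s ≈ 32.4 minutes.

32.4 minutes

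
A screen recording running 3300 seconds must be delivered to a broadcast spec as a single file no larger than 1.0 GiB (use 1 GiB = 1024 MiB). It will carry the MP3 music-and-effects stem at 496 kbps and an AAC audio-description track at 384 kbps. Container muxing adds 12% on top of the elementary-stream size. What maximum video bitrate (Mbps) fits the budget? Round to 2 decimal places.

Budget: 1.0 GiB = 8589.9 Mb.
Stream payload after overhead: 8589.9 / 1.12 = 7669.6 Mb.
Total bitrate budget: 7669.6 Mb / 3300 s = 2.324 Mbps.
Audio total: 496 + 384 = 880 kbps = 0.880 Mbps.
Video: 2.324 − 0.880 = 1.444 Mbps.

1.44 Mbps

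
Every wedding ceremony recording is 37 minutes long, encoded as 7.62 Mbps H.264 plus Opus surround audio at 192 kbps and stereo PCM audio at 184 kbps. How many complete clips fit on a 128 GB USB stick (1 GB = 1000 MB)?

57

37 min = 2220 s
Audio total: 192 + 184 = 376 kbps = 0.376 Mbps.
Total bitrate: 7.996 Mbps.
Per item: 7.996 Mbps × 2220 s = 17,751 Mb = 2,219 MB.
Capacity: 128 GB = 1,024,000 Mb; 57.69 items → 57 complete.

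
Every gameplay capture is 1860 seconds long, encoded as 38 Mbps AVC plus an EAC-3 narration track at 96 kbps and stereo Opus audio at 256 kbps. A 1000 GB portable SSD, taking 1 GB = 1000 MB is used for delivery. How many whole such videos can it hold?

112

Audio total: 96 + 256 = 352 kbps = 0.352 Mbps.
Total bitrate: 38.352 Mbps.
Per item: 38.352 Mbps × 1860 s = 71,335 Mb = 8,917 MB.
Capacity: 1000 GB = 8,000,000 Mb; 112.15 items → 112 complete.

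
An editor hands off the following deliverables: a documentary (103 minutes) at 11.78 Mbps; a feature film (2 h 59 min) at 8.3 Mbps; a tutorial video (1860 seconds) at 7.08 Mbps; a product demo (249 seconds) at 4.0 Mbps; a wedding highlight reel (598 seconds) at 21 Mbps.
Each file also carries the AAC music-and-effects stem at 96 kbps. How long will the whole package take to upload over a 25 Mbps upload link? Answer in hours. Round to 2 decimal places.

Audio: 96 kbps = 0.096 Mbps.
documentary: 11.876 Mbps × 6180 s = 73393.7 Mb
feature film: 8.396 Mbps × 10740 s = 90173.0 Mb
tutorial video: 7.176 Mbps × 1860 s = 13347.4 Mb
product demo: 4.096 Mbps × 249 s = 1019.9 Mb
wedding highlight reel: 21.096 Mbps × 598 s = 12615.4 Mb
Total: 190549.4 Mb = 23818.7 MB.
At 25 Mbps: 190549.4 / 25 = 7622 s ≈ 2.12 hours.

2.12 hours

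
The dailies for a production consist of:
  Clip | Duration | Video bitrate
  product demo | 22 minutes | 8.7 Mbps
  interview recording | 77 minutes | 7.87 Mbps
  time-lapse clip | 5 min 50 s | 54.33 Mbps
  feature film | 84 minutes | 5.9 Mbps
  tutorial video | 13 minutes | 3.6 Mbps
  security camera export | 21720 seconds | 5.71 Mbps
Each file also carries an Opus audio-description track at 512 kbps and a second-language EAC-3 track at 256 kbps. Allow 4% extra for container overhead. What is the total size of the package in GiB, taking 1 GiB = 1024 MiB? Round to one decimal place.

30.2 GiB

Audio total: 512 + 256 = 768 kbps = 0.768 Mbps.
product demo: 9.468 Mbps × 1320 s × 1.04 = 12997.7 Mb
interview recording: 8.638 Mbps × 4620 s × 1.04 = 41503.9 Mb
time-lapse clip: 55.098 Mbps × 350 s × 1.04 = 20055.7 Mb
feature film: 6.668 Mbps × 5040 s × 1.04 = 34951.0 Mb
tutorial video: 4.368 Mbps × 780 s × 1.04 = 3543.3 Mb
security camera export: 6.478 Mbps × 21720 s × 1.04 = 146330.2 Mb
Total: 259381.8 Mb = 32422.7 MB.
= 30.20 GiB.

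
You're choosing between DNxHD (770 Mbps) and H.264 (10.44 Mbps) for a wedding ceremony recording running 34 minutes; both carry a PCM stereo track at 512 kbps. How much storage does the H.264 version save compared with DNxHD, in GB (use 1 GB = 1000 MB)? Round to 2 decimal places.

34 min = 2040 s
Audio: 512 kbps = 0.512 Mbps.
DNxHD: 770.512 Mbps × 2040 s = 1571844.5 Mb = 196.481 GB.
H.264: 10.952 Mbps × 2040 s = 22342.1 Mb = 2.793 GB.
Saving: 196.481 − 2.793 = 193.688 GB.

193.69 GB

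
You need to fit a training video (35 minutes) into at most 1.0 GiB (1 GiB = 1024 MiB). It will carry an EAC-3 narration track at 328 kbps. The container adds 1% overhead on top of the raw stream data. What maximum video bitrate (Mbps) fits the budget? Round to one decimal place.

Budget: 1.0 GiB = 8589.9 Mb.
Stream payload after overhead: 8589.9 / 1.01 = 8504.9 Mb.
35 min = 2100 s
Total bitrate budget: 8504.9 Mb / 2100 s = 4.050 Mbps.
Audio: 328 kbps = 0.328 Mbps.
Video: 4.050 − 0.328 = 3.722 Mbps.

3.7 Mbps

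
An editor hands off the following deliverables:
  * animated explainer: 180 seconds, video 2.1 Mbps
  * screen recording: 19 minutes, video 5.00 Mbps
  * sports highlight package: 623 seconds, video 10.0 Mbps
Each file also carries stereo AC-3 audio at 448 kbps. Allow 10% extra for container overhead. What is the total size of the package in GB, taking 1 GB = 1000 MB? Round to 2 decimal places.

Audio: 448 kbps = 0.448 Mbps.
animated explainer: 2.548 Mbps × 180 s × 1.10 = 504.5 Mb
screen recording: 5.448 Mbps × 1140 s × 1.10 = 6831.8 Mb
sports highlight package: 10.448 Mbps × 623 s × 1.10 = 7160.0 Mb
Total: 14496.3 Mb = 1812.0 MB.
= 1.812 GB.

1.81 GB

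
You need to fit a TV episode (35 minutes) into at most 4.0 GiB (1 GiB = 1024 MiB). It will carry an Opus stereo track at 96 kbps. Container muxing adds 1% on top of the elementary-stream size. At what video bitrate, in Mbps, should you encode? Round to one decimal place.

Budget: 4.0 GiB = 34359.7 Mb.
Stream payload after overhead: 34359.7 / 1.01 = 34019.5 Mb.
35 min = 2100 s
Total bitrate budget: 34019.5 Mb / 2100 s = 16.200 Mbps.
Audio: 96 kbps = 0.096 Mbps.
Video: 16.200 − 0.096 = 16.104 Mbps.

16.1 Mbps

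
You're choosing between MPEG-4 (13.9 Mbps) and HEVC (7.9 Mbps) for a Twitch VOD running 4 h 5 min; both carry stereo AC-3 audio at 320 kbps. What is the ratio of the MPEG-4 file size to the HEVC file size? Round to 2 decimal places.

4 h 5 min = 245 min = 14700 s
Audio: 320 kbps = 0.320 Mbps.
MPEG-4: 14.220 Mbps × 14700 s = 209034.0 Mb = 26.129 GB.
HEVC: 8.220 Mbps × 14700 s = 120834.0 Mb = 15.104 GB.
Ratio: 26.129 / 15.104 = 1.730.

1.73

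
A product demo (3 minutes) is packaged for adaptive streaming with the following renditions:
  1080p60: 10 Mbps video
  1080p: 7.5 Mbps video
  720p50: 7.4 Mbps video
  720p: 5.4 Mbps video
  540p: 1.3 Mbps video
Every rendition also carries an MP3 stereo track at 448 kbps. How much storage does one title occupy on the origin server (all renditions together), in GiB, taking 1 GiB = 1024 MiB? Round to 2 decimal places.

3 min = 180 s
Audio: 448 kbps = 0.448 Mbps.
Sum of rendition bitrates: (10+0.448) + (7.5+0.448) + (7.4+0.448) + (5.4+0.448) + (1.3+0.448) = 33.840 Mbps.
× 180 s = 6,091 Mb = 761.4 MB = 0.7091 GiB.

0.71 GiB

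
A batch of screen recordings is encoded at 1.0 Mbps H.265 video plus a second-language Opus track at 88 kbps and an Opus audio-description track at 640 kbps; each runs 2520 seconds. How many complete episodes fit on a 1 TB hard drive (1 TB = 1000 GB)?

Audio total: 88 + 640 = 728 kbps = 0.728 Mbps.
Total bitrate: 1.728 Mbps.
Per item: 1.728 Mbps × 2520 s = 4,355 Mb = 544.3 MB.
Capacity: 1 TB = 8,000,000 Mb; 1837.15 items → 1837 complete.

1837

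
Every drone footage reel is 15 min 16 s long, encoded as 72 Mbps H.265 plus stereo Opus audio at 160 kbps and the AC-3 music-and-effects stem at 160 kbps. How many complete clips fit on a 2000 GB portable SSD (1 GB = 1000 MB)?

15 min 16 s = 916 s
Audio total: 160 + 160 = 320 kbps = 0.320 Mbps.
Total bitrate: 72.320 Mbps.
Per item: 72.320 Mbps × 916 s = 66,245 Mb = 8,281 MB.
Capacity: 2000 GB = 16,000,000 Mb; 241.53 items → 241 complete.

241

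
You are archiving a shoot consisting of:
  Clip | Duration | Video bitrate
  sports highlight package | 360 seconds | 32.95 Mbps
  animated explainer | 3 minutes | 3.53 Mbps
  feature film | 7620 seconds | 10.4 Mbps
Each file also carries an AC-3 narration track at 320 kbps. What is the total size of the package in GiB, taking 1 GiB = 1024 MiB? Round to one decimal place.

11.0 GiB

Audio: 320 kbps = 0.320 Mbps.
sports highlight package: 33.270 Mbps × 360 s = 11977.2 Mb
animated explainer: 3.850 Mbps × 180 s = 693.0 Mb
feature film: 10.720 Mbps × 7620 s = 81686.4 Mb
Total: 94356.6 Mb = 11794.6 MB.
= 10.98 GiB.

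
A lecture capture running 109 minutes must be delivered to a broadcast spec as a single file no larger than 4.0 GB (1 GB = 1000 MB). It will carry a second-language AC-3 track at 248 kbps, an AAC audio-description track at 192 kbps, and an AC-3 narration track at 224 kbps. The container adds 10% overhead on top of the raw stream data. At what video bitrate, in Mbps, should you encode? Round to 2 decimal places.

3.78 Mbps

Budget: 4.0 GB = 32000.0 Mb.
Stream payload after overhead: 32000.0 / 1.10 = 29090.9 Mb.
109 min = 6540 s
Total bitrate budget: 29090.9 Mb / 6540 s = 4.448 Mbps.
Audio total: 248 + 192 + 224 = 664 kbps = 0.664 Mbps.
Video: 4.448 − 0.664 = 3.784 Mbps.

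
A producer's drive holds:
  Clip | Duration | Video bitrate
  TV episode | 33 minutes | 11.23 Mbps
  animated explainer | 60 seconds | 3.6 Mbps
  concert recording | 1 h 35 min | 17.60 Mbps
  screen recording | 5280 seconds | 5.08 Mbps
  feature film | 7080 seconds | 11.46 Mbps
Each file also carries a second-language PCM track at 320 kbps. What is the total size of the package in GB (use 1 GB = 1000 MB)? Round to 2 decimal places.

Audio: 320 kbps = 0.320 Mbps.
TV episode: 11.550 Mbps × 1980 s = 22869.0 Mb
animated explainer: 3.920 Mbps × 60 s = 235.2 Mb
concert recording: 17.920 Mbps × 5700 s = 102144.0 Mb
screen recording: 5.400 Mbps × 5280 s = 28512.0 Mb
feature film: 11.780 Mbps × 7080 s = 83402.4 Mb
Total: 237162.6 Mb = 29645.3 MB.
= 29.65 GB.

29.65 GB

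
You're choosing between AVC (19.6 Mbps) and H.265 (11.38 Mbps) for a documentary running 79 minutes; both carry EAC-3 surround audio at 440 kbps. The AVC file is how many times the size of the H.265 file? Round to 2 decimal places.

1.70

79 min = 4740 s
Audio: 440 kbps = 0.440 Mbps.
AVC: 20.040 Mbps × 4740 s = 94989.6 Mb = 11.874 GB.
H.265: 11.820 Mbps × 4740 s = 56026.8 Mb = 7.003 GB.
Ratio: 11.874 / 7.003 = 1.695.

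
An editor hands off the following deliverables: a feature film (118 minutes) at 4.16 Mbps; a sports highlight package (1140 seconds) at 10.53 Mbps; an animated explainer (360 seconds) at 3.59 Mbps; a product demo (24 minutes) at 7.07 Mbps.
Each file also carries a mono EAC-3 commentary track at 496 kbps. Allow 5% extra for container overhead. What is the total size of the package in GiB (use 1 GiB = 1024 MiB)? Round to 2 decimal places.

7.08 GiB

Audio: 496 kbps = 0.496 Mbps.
feature film: 4.656 Mbps × 7080 s × 1.05 = 34612.7 Mb
sports highlight package: 11.026 Mbps × 1140 s × 1.05 = 13198.1 Mb
animated explainer: 4.086 Mbps × 360 s × 1.05 = 1544.5 Mb
product demo: 7.566 Mbps × 1440 s × 1.05 = 11439.8 Mb
Total: 60795.1 Mb = 7599.4 MB.
= 7.077 GiB.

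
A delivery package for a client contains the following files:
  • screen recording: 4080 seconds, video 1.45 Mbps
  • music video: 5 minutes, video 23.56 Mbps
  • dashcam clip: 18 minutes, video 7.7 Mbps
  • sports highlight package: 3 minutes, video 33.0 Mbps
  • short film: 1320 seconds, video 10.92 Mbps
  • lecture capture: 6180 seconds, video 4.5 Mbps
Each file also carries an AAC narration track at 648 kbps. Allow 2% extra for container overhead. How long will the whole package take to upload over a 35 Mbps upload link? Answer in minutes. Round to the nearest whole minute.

Audio: 648 kbps = 0.648 Mbps.
screen recording: 2.098 Mbps × 4080 s × 1.02 = 8731.0 Mb
music video: 24.208 Mbps × 300 s × 1.02 = 7407.6 Mb
dashcam clip: 8.348 Mbps × 1080 s × 1.02 = 9196.2 Mb
sports highlight package: 33.648 Mbps × 180 s × 1.02 = 6177.8 Mb
short film: 11.568 Mbps × 1320 s × 1.02 = 15575.2 Mb
lecture capture: 5.148 Mbps × 6180 s × 1.02 = 32450.9 Mb
Total: 79538.7 Mb = 9942.3 MB.
At 35 Mbps: 79538.7 / 35 = 2273 s ≈ 37.9 minutes.

38 minutes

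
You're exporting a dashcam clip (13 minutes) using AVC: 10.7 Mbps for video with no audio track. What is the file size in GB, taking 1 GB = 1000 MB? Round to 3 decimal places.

13 min = 780 s
Total bitrate: 10.7 Mbps.
Stream data: 10.700 Mbps × 780 s = 8346.0 Mb.
8,346 Mb ÷ 8 = 1,043 MB → 1.043 GB.

1.043 GB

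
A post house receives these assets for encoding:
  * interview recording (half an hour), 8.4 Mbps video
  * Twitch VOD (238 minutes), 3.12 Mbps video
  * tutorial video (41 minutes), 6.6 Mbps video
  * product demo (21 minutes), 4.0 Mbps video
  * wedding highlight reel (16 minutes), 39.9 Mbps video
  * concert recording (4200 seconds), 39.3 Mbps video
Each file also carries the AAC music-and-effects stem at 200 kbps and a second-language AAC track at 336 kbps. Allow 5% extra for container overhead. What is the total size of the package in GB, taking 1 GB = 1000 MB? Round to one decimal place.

39.1 GB

Audio total: 200 + 336 = 536 kbps = 0.536 Mbps.
interview recording: 8.936 Mbps × 1800 s × 1.05 = 16889.0 Mb
Twitch VOD: 3.656 Mbps × 14280 s × 1.05 = 54818.1 Mb
tutorial video: 7.136 Mbps × 2460 s × 1.05 = 18432.3 Mb
product demo: 4.536 Mbps × 1260 s × 1.05 = 6001.1 Mb
wedding highlight reel: 40.436 Mbps × 960 s × 1.05 = 40759.5 Mb
concert recording: 39.836 Mbps × 4200 s × 1.05 = 175676.8 Mb
Total: 312576.8 Mb = 39072.1 MB.
= 39.07 GB.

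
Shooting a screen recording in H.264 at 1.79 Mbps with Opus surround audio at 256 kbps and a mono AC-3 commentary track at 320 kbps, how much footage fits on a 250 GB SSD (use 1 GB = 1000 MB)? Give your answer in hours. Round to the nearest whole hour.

Audio total: 256 + 320 = 576 kbps = 0.576 Mbps.
Total bitrate: 1.79 + 0.576 = 2.366 Mbps.
Capacity: 250 GB = 2,000,000 Mb.
Recording time: 2,000,000 / 2.366 = 845,309 s ≈ 235 hours.

235 hours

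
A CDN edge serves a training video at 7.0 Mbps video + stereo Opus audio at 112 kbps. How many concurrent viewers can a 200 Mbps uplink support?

Audio: 112 kbps = 0.112 Mbps.
Per-viewer media rate: 7.112 Mbps.
200 Mbps = 200.0 Mbps; 200.0 / 7.112 = 28.12 → 28 viewers.

28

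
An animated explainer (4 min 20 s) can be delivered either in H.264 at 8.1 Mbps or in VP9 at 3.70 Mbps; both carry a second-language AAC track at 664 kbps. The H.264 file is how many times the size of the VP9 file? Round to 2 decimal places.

2.01

4 min 20 s = 260 s
Audio: 664 kbps = 0.664 Mbps.
H.264: 8.764 Mbps × 260 s = 2278.6 Mb = 284.830 MB.
VP9: 4.364 Mbps × 260 s = 1134.6 Mb = 141.830 MB.
Ratio: 284.830 / 141.830 = 2.008.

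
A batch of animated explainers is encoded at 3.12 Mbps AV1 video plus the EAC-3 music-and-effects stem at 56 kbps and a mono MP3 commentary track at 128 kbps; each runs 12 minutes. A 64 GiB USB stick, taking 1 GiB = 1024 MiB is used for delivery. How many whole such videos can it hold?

12 min = 720 s
Audio total: 56 + 128 = 184 kbps = 0.184 Mbps.
Total bitrate: 3.304 Mbps.
Per item: 3.304 Mbps × 720 s = 2,379 Mb = 297.4 MB.
Capacity: 64 GiB = 549,756 Mb; 231.10 items → 231 complete.

231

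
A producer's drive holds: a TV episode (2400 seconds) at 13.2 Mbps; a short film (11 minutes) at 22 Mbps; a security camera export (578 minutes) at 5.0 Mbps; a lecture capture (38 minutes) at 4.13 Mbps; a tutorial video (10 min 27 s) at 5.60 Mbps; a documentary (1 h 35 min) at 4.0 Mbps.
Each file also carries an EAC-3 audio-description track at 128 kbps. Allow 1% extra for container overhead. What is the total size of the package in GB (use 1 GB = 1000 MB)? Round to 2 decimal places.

Audio: 128 kbps = 0.128 Mbps.
TV episode: 13.328 Mbps × 2400 s × 1.01 = 32307.1 Mb
short film: 22.128 Mbps × 660 s × 1.01 = 14750.5 Mb
security camera export: 5.128 Mbps × 34680 s × 1.01 = 179617.4 Mb
lecture capture: 4.258 Mbps × 2280 s × 1.01 = 9805.3 Mb
tutorial video: 5.728 Mbps × 627 s × 1.01 = 3627.4 Mb
documentary: 4.128 Mbps × 5700 s × 1.01 = 23764.9 Mb
Total: 263872.6 Mb = 32984.1 MB.
= 32.98 GB.

32.98 GB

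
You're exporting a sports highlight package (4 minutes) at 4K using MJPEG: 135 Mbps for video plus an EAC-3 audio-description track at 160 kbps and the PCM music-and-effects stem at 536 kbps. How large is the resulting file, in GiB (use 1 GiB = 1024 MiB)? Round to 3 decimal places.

4 min = 240 s
Audio total: 160 + 536 = 696 kbps = 0.696 Mbps.
Total bitrate: 135 + 0.696 = 135.696 Mbps.
Stream data: 135.696 Mbps × 240 s = 32567.0 Mb.
32,567 Mb = 4,070,880,000 bytes ÷ 1,073,741,824 = 3.791 GiB.

3.791 GiB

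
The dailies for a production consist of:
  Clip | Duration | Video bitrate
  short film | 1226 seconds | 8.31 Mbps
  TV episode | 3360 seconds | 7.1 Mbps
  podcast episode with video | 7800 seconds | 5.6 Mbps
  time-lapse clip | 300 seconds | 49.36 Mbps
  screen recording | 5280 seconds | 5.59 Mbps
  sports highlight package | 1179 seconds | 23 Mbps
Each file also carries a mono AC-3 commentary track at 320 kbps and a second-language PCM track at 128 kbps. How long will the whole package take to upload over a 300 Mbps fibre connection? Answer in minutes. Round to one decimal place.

8.8 minutes

Audio total: 320 + 128 = 448 kbps = 0.448 Mbps.
short film: 8.758 Mbps × 1226 s = 10737.3 Mb
TV episode: 7.548 Mbps × 3360 s = 25361.3 Mb
podcast episode with video: 6.048 Mbps × 7800 s = 47174.4 Mb
time-lapse clip: 49.808 Mbps × 300 s = 14942.4 Mb
screen recording: 6.038 Mbps × 5280 s = 31880.6 Mb
sports highlight package: 23.448 Mbps × 1179 s = 27645.2 Mb
Total: 157741.2 Mb = 19717.7 MB.
At 300 Mbps: 157741.2 / 300 = 526 s ≈ 8.76 minutes.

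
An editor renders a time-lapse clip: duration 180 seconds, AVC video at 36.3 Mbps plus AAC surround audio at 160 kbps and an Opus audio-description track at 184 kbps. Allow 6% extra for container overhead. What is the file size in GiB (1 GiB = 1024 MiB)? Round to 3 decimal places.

Audio total: 160 + 184 = 344 kbps = 0.344 Mbps.
Total bitrate: 36.3 + 0.344 = 36.644 Mbps.
Stream data: 36.644 Mbps × 180 s = 6595.9 Mb.
With 6% container overhead: ×1.06.
6,992 Mb = 873,959,400 bytes ÷ 1,073,741,824 = 0.8139 GiB.

0.814 GiB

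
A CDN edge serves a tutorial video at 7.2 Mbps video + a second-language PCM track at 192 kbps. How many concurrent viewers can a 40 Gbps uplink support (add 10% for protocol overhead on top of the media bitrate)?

Audio: 192 kbps = 0.192 Mbps.
Per-viewer media rate: 7.392 Mbps.
On the wire with 10% overhead: 8.131 Mbps.
40 Gbps = 40,000 Mbps; 40,000 / 8.131 = 4919.32 → 4919 viewers.

4919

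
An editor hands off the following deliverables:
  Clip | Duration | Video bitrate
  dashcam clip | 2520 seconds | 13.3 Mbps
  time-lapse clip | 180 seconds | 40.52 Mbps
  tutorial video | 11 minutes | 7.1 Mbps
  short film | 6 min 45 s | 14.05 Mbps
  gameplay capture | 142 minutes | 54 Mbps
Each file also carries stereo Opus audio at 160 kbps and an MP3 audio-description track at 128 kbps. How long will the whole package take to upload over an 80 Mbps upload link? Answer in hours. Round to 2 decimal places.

Audio total: 160 + 128 = 288 kbps = 0.288 Mbps.
dashcam clip: 13.588 Mbps × 2520 s = 34241.8 Mb
time-lapse clip: 40.808 Mbps × 180 s = 7345.4 Mb
tutorial video: 7.388 Mbps × 660 s = 4876.1 Mb
short film: 14.338 Mbps × 405 s = 5806.9 Mb
gameplay capture: 54.288 Mbps × 8520 s = 462533.8 Mb
Total: 514803.9 Mb = 64350.5 MB.
At 80 Mbps: 514803.9 / 80 = 6435 s ≈ 1.79 hours.

1.79 hours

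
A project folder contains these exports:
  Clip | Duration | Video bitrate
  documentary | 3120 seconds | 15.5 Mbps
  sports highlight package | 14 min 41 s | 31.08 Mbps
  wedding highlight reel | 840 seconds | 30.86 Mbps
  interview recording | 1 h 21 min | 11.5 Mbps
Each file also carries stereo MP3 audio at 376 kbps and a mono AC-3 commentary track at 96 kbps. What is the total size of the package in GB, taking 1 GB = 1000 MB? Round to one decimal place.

Audio total: 376 + 96 = 472 kbps = 0.472 Mbps.
documentary: 15.972 Mbps × 3120 s = 49832.6 Mb
sports highlight package: 31.552 Mbps × 881 s = 27797.3 Mb
wedding highlight reel: 31.332 Mbps × 840 s = 26318.9 Mb
interview recording: 11.972 Mbps × 4860 s = 58183.9 Mb
Total: 162132.8 Mb = 20266.6 MB.
= 20.27 GB.

20.3 GB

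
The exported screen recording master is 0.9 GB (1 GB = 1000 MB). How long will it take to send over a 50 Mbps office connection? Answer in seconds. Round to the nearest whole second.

144 seconds

File: 0.9 GB = 7200.0 Mb.
At 50 Mbps: 7200.0 / 50 = 144.0 s ≈ 144 seconds.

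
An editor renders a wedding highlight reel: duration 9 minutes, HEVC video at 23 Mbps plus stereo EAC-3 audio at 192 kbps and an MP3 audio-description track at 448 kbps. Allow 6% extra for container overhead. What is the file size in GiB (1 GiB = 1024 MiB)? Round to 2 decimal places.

9 min = 540 s
Audio total: 192 + 448 = 640 kbps = 0.640 Mbps.
Total bitrate: 23 + 0.640 = 23.640 Mbps.
Stream data: 23.640 Mbps × 540 s = 12765.6 Mb.
With 6% container overhead: ×1.06.
13,532 Mb = 1,691,442,000 bytes ÷ 1,073,741,824 = 1.575 GiB.

1.58 GiB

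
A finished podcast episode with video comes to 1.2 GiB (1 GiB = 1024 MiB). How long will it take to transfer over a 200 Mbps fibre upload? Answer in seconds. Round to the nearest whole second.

52 seconds

File: 1.2 GiB = 10307.9 Mb.
At 200 Mbps: 10307.9 / 200 = 51.5 s ≈ 51.5 seconds.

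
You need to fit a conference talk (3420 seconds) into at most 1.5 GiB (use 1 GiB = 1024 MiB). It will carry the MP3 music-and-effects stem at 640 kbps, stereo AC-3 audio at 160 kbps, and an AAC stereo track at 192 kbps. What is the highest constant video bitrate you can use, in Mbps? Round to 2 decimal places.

2.78 Mbps

Budget: 1.5 GiB = 12884.9 Mb.
Total bitrate budget: 12884.9 Mb / 3420 s = 3.768 Mbps.
Audio total: 640 + 160 + 192 = 992 kbps = 0.992 Mbps.
Video: 3.768 − 0.992 = 2.776 Mbps.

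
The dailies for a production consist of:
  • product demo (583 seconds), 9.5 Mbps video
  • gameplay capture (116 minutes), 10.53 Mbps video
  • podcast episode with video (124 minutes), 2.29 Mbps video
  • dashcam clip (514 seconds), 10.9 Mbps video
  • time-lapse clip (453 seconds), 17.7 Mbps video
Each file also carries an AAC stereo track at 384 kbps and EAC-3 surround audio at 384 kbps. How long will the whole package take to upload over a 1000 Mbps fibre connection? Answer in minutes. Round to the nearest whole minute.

Audio total: 384 + 384 = 768 kbps = 0.768 Mbps.
product demo: 10.268 Mbps × 583 s = 5986.2 Mb
gameplay capture: 11.298 Mbps × 6960 s = 78634.1 Mb
podcast episode with video: 3.058 Mbps × 7440 s = 22751.5 Mb
dashcam clip: 11.668 Mbps × 514 s = 5997.4 Mb
time-lapse clip: 18.468 Mbps × 453 s = 8366.0 Mb
Total: 121735.2 Mb = 15216.9 MB.
At 1000 Mbps: 121735.2 / 1000 = 122 s ≈ 2.03 minutes.

2 minutes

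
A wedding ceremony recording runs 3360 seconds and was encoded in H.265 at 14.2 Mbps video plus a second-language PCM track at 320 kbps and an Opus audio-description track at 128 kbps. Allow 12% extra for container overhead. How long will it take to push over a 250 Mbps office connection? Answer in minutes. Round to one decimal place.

3.7 minutes

Audio total: 320 + 128 = 448 kbps = 0.448 Mbps.
Total bitrate: 14.648 Mbps.
File: 14.648 Mbps × 3360 s = 49217.3 Mb.
With 12% container overhead: ×1.12. → 55123.4 Mb.
At 250 Mbps: 55123.4 / 250 = 220.5 s ≈ 3.67 minutes.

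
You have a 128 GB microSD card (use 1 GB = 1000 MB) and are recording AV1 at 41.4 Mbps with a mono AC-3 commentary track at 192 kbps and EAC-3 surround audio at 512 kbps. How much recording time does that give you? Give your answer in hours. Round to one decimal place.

Audio total: 192 + 512 = 704 kbps = 0.704 Mbps.
Total bitrate: 41.4 + 0.704 = 42.104 Mbps.
Capacity: 128 GB = 1,024,000 Mb.
Recording time: 1,024,000 / 42.104 = 24,321 s ≈ 6.76 hours.

6.8 hours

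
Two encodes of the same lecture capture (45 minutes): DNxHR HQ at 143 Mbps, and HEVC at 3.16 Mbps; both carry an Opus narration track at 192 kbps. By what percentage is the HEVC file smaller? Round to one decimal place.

97.7%

45 min = 2700 s
Audio: 192 kbps = 0.192 Mbps.
DNxHR HQ: 143.192 Mbps × 2700 s = 386618.4 Mb = 48.327 GB.
HEVC: 3.352 Mbps × 2700 s = 9050.4 Mb = 1.131 GB.
Reduction: (1 − 1.131/48.327) × 100 = 97.66%.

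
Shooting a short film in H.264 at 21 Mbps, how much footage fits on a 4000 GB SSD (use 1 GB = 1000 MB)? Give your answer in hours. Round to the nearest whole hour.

Capacity: 4000 GB = 32,000,000 Mb.
Recording time: 32,000,000 / 21.000 = 1,523,810 s ≈ 423 hours.

423 hours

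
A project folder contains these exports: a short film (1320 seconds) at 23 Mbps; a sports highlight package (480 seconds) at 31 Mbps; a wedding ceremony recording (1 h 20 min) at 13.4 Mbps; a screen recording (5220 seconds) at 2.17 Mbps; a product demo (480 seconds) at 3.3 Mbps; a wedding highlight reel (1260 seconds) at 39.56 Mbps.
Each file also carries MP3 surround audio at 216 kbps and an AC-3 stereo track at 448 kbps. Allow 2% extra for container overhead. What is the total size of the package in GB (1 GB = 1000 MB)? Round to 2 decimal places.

Audio total: 216 + 448 = 664 kbps = 0.664 Mbps.
short film: 23.664 Mbps × 1320 s × 1.02 = 31861.2 Mb
sports highlight package: 31.664 Mbps × 480 s × 1.02 = 15502.7 Mb
wedding ceremony recording: 14.064 Mbps × 4800 s × 1.02 = 68857.3 Mb
screen recording: 2.834 Mbps × 5220 s × 1.02 = 15089.3 Mb
product demo: 3.964 Mbps × 480 s × 1.02 = 1940.8 Mb
wedding highlight reel: 40.224 Mbps × 1260 s × 1.02 = 51695.9 Mb
Total: 184947.3 Mb = 23118.4 MB.
= 23.12 GB.

23.12 GB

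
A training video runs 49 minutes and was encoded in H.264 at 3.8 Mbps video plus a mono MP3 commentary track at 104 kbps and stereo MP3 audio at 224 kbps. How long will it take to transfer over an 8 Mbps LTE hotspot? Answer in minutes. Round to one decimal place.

25.3 minutes

49 min = 2940 s
Audio total: 104 + 224 = 328 kbps = 0.328 Mbps.
Total bitrate: 4.128 Mbps.
File: 4.128 Mbps × 2940 s = 12136.3 Mb.
At 8 Mbps: 12136.3 / 8 = 1517.0 s ≈ 25.3 minutes.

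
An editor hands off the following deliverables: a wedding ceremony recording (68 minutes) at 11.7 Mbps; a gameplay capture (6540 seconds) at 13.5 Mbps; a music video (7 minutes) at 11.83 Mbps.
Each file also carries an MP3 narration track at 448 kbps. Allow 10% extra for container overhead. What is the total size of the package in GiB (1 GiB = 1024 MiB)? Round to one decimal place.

Audio: 448 kbps = 0.448 Mbps.
wedding ceremony recording: 12.148 Mbps × 4080 s × 1.10 = 54520.2 Mb
gameplay capture: 13.948 Mbps × 6540 s × 1.10 = 100341.9 Mb
music video: 12.278 Mbps × 420 s × 1.10 = 5672.4 Mb
Total: 160534.6 Mb = 20066.8 MB.
= 18.69 GiB.

18.7 GiB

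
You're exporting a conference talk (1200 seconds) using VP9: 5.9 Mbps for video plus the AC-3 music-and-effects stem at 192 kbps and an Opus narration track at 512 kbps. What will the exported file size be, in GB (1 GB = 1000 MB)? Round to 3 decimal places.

Audio total: 192 + 512 = 704 kbps = 0.704 Mbps.
Total bitrate: 5.9 + 0.704 = 6.604 Mbps.
Stream data: 6.604 Mbps × 1200 s = 7924.8 Mb.
7,925 Mb ÷ 8 = 990.6 MB → 0.9906 GB.

0.991 GB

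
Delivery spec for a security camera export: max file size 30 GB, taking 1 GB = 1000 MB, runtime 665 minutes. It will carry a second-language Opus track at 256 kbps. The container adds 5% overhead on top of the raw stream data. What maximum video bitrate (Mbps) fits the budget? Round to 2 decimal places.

Budget: 30 GB = 240000.0 Mb.
Stream payload after overhead: 240000.0 / 1.05 = 228571.4 Mb.
665 min = 39900 s
Total bitrate budget: 228571.4 Mb / 39900 s = 5.729 Mbps.
Audio: 256 kbps = 0.256 Mbps.
Video: 5.729 − 0.256 = 5.473 Mbps.

5.47 Mbps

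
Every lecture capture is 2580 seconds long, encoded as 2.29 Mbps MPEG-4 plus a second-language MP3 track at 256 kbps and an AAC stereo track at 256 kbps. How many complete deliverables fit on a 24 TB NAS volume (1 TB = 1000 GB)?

26559

Audio total: 256 + 256 = 512 kbps = 0.512 Mbps.
Total bitrate: 2.802 Mbps.
Per item: 2.802 Mbps × 2580 s = 7,229 Mb = 903.6 MB.
Capacity: 24 TB = 192,000,000 Mb; 26559.10 items → 26559 complete.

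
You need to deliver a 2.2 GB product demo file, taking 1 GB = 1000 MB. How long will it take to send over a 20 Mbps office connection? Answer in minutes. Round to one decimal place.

14.7 minutes

File: 2.2 GB = 17600.0 Mb.
At 20 Mbps: 17600.0 / 20 = 880.0 s ≈ 14.7 minutes.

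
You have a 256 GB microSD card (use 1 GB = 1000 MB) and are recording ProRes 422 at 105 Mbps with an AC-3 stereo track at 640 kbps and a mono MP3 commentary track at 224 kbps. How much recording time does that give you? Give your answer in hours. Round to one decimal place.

Audio total: 640 + 224 = 864 kbps = 0.864 Mbps.
Total bitrate: 105 + 0.864 = 105.864 Mbps.
Capacity: 256 GB = 2,048,000 Mb.
Recording time: 2,048,000 / 105.864 = 19,346 s ≈ 5.37 hours.

5.4 hours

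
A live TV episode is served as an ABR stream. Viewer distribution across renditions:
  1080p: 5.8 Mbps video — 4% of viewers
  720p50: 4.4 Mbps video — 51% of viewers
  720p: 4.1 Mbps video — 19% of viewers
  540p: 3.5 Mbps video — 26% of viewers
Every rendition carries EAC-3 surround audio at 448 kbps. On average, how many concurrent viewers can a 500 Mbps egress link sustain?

Audio: 448 kbps = 0.448 Mbps.
Average per-viewer bitrate: 0.04×6.248 + 0.51×4.848 + 0.19×4.548 + 0.26×3.948 = 4.613 Mbps.
500 Mbps = 500.0 Mbps; 500.0 / 4.613 = 108.39 → 108.

108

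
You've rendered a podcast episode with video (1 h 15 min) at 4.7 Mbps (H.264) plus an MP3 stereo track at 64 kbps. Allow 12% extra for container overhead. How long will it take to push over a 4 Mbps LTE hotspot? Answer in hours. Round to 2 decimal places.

1 h 15 min = 75 min = 4500 s
Audio: 64 kbps = 0.064 Mbps.
Total bitrate: 4.764 Mbps.
File: 4.764 Mbps × 4500 s = 21438.0 Mb.
With 12% container overhead: ×1.12. → 24010.6 Mb.
At 4 Mbps: 24010.6 / 4 = 6002.6 s ≈ 1.67 hours.

1.67 hours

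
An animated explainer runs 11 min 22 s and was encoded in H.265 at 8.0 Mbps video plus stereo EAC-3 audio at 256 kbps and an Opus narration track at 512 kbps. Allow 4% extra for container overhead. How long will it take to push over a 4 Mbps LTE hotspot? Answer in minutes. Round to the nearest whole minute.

11 min 22 s = 682 s
Audio total: 256 + 512 = 768 kbps = 0.768 Mbps.
Total bitrate: 8.768 Mbps.
File: 8.768 Mbps × 682 s = 5979.8 Mb.
With 4% container overhead: ×1.04. → 6219.0 Mb.
At 4 Mbps: 6219.0 / 4 = 1554.7 s ≈ 25.9 minutes.

26 minutes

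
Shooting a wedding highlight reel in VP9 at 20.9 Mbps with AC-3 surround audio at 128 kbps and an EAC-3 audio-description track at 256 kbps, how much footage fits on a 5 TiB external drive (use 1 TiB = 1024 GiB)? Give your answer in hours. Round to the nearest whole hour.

574 hours

Audio total: 128 + 256 = 384 kbps = 0.384 Mbps.
Total bitrate: 20.9 + 0.384 = 21.284 Mbps.
Capacity: 5 TiB = 43,980,465 Mb.
Recording time: 43,980,465 / 21.284 = 2,066,363 s ≈ 574 hours.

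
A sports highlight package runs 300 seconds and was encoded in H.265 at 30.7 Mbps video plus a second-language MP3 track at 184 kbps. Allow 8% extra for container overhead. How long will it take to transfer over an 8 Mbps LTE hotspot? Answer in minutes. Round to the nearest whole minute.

21 minutes

Audio: 184 kbps = 0.184 Mbps.
Total bitrate: 30.884 Mbps.
File: 30.884 Mbps × 300 s = 9265.2 Mb.
With 8% container overhead: ×1.08. → 10006.4 Mb.
At 8 Mbps: 10006.4 / 8 = 1250.8 s ≈ 20.8 minutes.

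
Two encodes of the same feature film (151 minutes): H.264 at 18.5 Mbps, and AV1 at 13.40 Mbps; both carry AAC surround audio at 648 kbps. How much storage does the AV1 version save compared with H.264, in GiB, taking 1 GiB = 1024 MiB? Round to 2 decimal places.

5.38 GiB

151 min = 9060 s
Audio: 648 kbps = 0.648 Mbps.
H.264: 19.148 Mbps × 9060 s = 173480.9 Mb = 20.196 GiB.
AV1: 14.048 Mbps × 9060 s = 127274.9 Mb = 14.817 GiB.
Saving: 20.196 − 14.817 = 5.379 GiB.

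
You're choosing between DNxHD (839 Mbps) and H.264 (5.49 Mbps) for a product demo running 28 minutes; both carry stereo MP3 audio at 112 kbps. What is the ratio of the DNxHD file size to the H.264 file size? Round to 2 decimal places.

149.79

28 min = 1680 s
Audio: 112 kbps = 0.112 Mbps.
DNxHD: 839.112 Mbps × 1680 s = 1409708.2 Mb = 176.214 GB.
H.264: 5.602 Mbps × 1680 s = 9411.4 Mb = 1.176 GB.
Ratio: 176.214 / 1.176 = 149.788.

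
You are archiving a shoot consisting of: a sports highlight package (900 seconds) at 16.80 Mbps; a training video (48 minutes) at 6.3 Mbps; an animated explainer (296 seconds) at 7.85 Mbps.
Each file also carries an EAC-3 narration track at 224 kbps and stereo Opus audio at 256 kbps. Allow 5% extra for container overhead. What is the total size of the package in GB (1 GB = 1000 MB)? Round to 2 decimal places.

Audio total: 224 + 256 = 480 kbps = 0.480 Mbps.
sports highlight package: 17.280 Mbps × 900 s × 1.05 = 16329.6 Mb
training video: 6.780 Mbps × 2880 s × 1.05 = 20502.7 Mb
animated explainer: 8.330 Mbps × 296 s × 1.05 = 2589.0 Mb
Total: 39421.3 Mb = 4927.7 MB.
= 4.928 GB.

4.93 GB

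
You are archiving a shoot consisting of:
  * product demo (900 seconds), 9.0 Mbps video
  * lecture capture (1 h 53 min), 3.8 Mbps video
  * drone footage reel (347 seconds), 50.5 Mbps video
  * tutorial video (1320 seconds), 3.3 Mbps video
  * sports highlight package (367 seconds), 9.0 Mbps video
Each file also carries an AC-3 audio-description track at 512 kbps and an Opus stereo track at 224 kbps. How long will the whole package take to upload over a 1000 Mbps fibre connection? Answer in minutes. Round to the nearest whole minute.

Audio total: 512 + 224 = 736 kbps = 0.736 Mbps.
product demo: 9.736 Mbps × 900 s = 8762.4 Mb
lecture capture: 4.536 Mbps × 6780 s = 30754.1 Mb
drone footage reel: 51.236 Mbps × 347 s = 17778.9 Mb
tutorial video: 4.036 Mbps × 1320 s = 5327.5 Mb
sports highlight package: 9.736 Mbps × 367 s = 3573.1 Mb
Total: 66196.0 Mb = 8274.5 MB.
At 1000 Mbps: 66196.0 / 1000 = 66 s ≈ 1.1 minutes.

1 minutes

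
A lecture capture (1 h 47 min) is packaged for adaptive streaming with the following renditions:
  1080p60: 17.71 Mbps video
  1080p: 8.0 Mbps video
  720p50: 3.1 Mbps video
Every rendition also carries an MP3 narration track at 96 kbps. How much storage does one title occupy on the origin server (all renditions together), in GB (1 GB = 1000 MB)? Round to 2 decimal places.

23.35 GB

1 h 47 min = 107 min = 6420 s
Audio: 96 kbps = 0.096 Mbps.
Sum of rendition bitrates: (17.71+0.096) + (8.0+0.096) + (3.1+0.096) = 29.098 Mbps.
× 6420 s = 186,809 Mb = 23,351 MB = 23.35 GB.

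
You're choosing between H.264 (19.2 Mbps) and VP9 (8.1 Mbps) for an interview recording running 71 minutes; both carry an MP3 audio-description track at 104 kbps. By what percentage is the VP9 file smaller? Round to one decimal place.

71 min = 4260 s
Audio: 104 kbps = 0.104 Mbps.
H.264: 19.304 Mbps × 4260 s = 82235.0 Mb = 10.279 GB.
VP9: 8.204 Mbps × 4260 s = 34949.0 Mb = 4.369 GB.
Reduction: (1 − 4.369/10.279) × 100 = 57.50%.

57.5%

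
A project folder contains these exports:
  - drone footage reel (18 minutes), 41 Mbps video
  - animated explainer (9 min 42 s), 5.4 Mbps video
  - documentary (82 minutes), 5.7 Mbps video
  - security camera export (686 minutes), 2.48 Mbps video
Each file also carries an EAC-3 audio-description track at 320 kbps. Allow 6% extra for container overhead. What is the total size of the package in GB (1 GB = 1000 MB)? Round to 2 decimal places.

Audio: 320 kbps = 0.320 Mbps.
drone footage reel: 41.320 Mbps × 1080 s × 1.06 = 47303.1 Mb
animated explainer: 5.720 Mbps × 582 s × 1.06 = 3528.8 Mb
documentary: 6.020 Mbps × 4920 s × 1.06 = 31395.5 Mb
security camera export: 2.800 Mbps × 41160 s × 1.06 = 122162.9 Mb
Total: 204390.3 Mb = 25548.8 MB.
= 25.55 GB.

25.55 GB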